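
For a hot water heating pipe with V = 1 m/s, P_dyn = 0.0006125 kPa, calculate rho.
Formula: P_{dyn} = \frac{1}{2} \rho V^2
Substituting knowns: 0.0006125 = 0.5·rho·1²/1000
Solving for rho: rho = 2·(0.0006125·1000)/1² = 1.225 kg/m³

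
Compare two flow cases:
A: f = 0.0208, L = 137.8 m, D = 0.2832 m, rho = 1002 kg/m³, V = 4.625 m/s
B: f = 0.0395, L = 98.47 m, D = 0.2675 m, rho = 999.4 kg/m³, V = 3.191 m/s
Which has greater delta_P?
delta_P(A) = 108.5 kPa, delta_P(B) = 73.98 kPa. Answer: A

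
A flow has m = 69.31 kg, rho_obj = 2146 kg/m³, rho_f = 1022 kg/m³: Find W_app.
Formula: W_{app} = mg\left(1 - \frac{\rho_f}{\rho_{obj}}\right)
W_app = 69.31·9.81·(1 − 1022/2146) = 356.1 N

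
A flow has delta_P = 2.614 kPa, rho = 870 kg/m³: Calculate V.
Formula: V = \sqrt{\frac{2 \Delta P}{\rho}}
V = √(2·(2.614·1000)/870) = 2.451 m/s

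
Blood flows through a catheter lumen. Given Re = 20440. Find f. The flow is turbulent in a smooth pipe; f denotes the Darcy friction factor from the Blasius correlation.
Formula: f = \frac{0.316}{Re^{0.25}}
f = 0.316/20440^0.25 = 0.02643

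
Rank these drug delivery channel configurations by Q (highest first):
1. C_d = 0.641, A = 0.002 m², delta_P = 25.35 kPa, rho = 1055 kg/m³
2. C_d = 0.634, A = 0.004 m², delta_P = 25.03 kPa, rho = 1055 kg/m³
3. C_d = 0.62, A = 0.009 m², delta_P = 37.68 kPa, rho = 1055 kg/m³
Case 1: Q = 8.887 L/s
Case 2: Q = 17.47 L/s
Case 3: Q = 47.16 L/s
Ranking (highest first): 3, 2, 1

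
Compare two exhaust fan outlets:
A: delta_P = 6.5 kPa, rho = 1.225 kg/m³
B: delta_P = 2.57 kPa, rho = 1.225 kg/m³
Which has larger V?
V(A) = 103 m/s, V(B) = 64.78 m/s. Answer: A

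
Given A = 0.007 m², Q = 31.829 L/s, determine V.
Formula: Q = A V
Substituting knowns: 31.829 = 0.007·V·1000
Solving for V: V = (31.829/1000)/0.007 = 4.547 m/s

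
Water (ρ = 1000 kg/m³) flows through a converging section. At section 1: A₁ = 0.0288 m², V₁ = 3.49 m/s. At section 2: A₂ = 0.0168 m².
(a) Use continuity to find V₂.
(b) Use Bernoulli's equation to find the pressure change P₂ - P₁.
(a) Continuity: A₁V₁=A₂V₂ -> V₂=A₁V₁/A₂=0.0288*3.49/0.0168=5.98 m/s
(b) Bernoulli: P₂-P₁=0.5*rho*(V₁^2-V₂^2)/1000=0.5*1000*(3.49^2-5.98^2)/1000=-11.79 kPa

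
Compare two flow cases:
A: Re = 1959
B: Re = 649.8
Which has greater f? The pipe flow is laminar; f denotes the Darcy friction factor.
f(A) = 0.03267, f(B) = 0.09849. Answer: B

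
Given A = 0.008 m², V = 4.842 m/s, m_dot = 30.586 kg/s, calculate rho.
Formula: \dot{m} = \rho A V
Substituting knowns: 30.586 = rho·0.008·4.842
Solving for rho: rho = 30.586/(0.008·4.842) = 789.6 kg/m³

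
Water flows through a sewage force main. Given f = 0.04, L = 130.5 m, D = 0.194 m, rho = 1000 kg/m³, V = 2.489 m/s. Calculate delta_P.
Formula: \Delta P = f \frac{L}{D} \frac{\rho V^2}{2}
delta_P = 0.04·(130.5/0.194)·0.5·1000·2.489²/1000 = 83.35 kPa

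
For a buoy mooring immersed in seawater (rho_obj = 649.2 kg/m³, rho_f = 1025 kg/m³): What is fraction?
Formula: f_{sub} = \frac{\rho_{obj}}{\rho_f}
fraction = 649.2/1025 = 0.6334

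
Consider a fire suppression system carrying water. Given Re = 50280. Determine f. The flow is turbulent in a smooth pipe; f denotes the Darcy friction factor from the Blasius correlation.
Formula: f = \frac{0.316}{Re^{0.25}}
f = 0.316/50280^0.25 = 0.0211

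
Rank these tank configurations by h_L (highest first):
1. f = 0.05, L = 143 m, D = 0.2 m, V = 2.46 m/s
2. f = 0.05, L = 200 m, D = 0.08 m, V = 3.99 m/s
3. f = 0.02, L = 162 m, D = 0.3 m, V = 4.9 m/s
Case 1: h_L = 11.03 m
Case 2: h_L = 101.4 m
Case 3: h_L = 13.22 m
Ranking (highest first): 2, 3, 1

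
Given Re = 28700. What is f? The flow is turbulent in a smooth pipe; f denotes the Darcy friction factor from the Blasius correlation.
Formula: f = \frac{0.316}{Re^{0.25}}
f = 0.316/28700^0.25 = 0.02428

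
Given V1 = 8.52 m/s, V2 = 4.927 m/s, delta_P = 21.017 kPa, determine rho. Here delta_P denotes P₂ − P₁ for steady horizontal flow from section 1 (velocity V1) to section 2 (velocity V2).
Formula: \Delta P = \frac{1}{2} \rho (V_1^2 - V_2^2)
Substituting knowns: 21.017 = 0.5·rho·(8.52² − 4.927²)/1000
Solving for rho: rho = 2·(21.017·1000)/(8.52² − 4.927²) = 870 kg/m³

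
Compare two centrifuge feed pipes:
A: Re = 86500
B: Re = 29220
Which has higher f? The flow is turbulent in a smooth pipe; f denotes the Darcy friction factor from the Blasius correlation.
f(A) = 0.01843, f(B) = 0.02417. Answer: B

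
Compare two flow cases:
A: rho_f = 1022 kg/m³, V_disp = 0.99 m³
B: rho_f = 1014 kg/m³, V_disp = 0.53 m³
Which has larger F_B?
F_B(A) = 9926 N, F_B(B) = 5272 N. Answer: A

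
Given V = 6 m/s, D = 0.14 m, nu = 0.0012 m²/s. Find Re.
Formula: Re = \frac{V D}{\nu}
Re = 6·0.14/0.0012 = 700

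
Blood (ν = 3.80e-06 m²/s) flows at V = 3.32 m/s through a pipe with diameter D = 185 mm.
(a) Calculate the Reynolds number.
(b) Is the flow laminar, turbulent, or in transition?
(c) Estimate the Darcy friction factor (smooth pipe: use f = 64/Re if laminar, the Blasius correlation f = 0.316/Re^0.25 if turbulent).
(a) Re = V·D/ν = 3.32·0.185/3.80e-06 = 161630
(b) Flow regime: turbulent (Re > 4000)
(c) Friction factor: f = 0.316/Re^0.25 = 0.316/161630^0.25 = 0.01576 (Blasius is strictly valid for Re ≲ 1e5; used here as the smooth-pipe estimate the problem specifies)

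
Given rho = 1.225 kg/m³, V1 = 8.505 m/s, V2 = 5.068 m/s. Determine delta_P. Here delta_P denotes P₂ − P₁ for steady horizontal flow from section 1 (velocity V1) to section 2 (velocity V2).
Formula: \Delta P = \frac{1}{2} \rho (V_1^2 - V_2^2)
delta_P = 0.5·1.225·(8.505² − 5.068²)/1000 = 0.02857 kPa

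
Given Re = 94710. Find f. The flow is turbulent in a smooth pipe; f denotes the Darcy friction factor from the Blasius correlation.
Formula: f = \frac{0.316}{Re^{0.25}}
f = 0.316/94710^0.25 = 0.01801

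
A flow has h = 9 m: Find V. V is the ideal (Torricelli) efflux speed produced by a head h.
Formula: V = \sqrt{2 g h}
V = √(2·9.81·9) = 13.29 m/s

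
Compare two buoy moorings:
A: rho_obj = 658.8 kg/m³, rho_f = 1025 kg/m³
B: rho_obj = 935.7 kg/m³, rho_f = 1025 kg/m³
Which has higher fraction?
fraction(A) = 0.6427, fraction(B) = 0.9129. Answer: B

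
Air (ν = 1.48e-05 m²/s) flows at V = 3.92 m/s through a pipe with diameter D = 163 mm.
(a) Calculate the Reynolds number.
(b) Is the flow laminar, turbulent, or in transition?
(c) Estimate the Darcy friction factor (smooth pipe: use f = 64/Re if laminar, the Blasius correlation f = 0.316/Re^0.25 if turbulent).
(a) Re = V·D/ν = 3.92·0.163/1.48e-05 = 43173
(b) Flow regime: turbulent (Re > 4000)
(c) Friction factor: f = 0.316/Re^0.25 = 0.316/43173^0.25 = 0.02192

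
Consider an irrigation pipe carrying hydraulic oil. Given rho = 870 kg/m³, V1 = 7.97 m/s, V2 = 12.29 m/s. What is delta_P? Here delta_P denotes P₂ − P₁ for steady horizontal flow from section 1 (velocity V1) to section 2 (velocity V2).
Formula: \Delta P = \frac{1}{2} \rho (V_1^2 - V_2^2)
delta_P = 0.5·870·(7.97² − 12.29²)/1000 = -38.07 kPa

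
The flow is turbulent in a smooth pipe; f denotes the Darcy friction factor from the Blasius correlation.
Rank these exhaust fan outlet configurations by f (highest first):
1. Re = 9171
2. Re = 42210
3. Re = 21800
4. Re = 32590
Case 1: f = 0.03229
Case 2: f = 0.02205
Case 3: f = 0.02601
Case 4: f = 0.02352
Ranking (highest first): 1, 3, 4, 2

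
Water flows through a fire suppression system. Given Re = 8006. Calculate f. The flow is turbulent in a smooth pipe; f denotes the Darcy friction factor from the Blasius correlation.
Formula: f = \frac{0.316}{Re^{0.25}}
f = 0.316/8006^0.25 = 0.03341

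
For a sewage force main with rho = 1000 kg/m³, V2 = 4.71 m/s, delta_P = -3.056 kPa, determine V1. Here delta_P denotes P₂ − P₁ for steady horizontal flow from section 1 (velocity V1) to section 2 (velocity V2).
Formula: \Delta P = \frac{1}{2} \rho (V_1^2 - V_2^2)
Substituting knowns: -3.056 = 0.5·1000·(V1² − 4.71²)/1000
Solving for V1: V1 = √(4.71² + 2·(-3.056·1000)/1000) = 4.009 m/s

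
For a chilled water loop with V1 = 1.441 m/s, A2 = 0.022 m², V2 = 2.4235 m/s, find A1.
Formula: V_2 = \frac{A_1 V_1}{A_2}
Substituting knowns: 2.4235 = A1·1.441/0.022
Solving for A1: A1 = 2.4235·0.022/1.441 = 0.037 m²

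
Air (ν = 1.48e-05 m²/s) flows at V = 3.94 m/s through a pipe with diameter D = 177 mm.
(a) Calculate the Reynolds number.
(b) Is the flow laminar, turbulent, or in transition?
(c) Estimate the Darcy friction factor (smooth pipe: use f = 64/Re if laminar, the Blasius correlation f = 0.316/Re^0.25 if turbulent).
(a) Re = V·D/ν = 3.94·0.177/1.48e-05 = 47120
(b) Flow regime: turbulent (Re > 4000)
(c) Friction factor: f = 0.316/Re^0.25 = 0.316/47120^0.25 = 0.02145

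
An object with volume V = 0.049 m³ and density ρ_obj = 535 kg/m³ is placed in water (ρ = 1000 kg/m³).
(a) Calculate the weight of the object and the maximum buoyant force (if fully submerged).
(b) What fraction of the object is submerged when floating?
(a) W=rho_obj*g*V=535*9.81*0.049=257.2 N; F_B(max)=rho*g*V=1000*9.81*0.049=480.7 N
(b) Floating fraction=rho_obj/rho=535/1000=0.535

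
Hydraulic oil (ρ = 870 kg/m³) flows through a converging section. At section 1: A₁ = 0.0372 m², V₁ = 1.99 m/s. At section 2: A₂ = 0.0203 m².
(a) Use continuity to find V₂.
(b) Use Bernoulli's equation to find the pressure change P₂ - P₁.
(a) Continuity: A₁V₁=A₂V₂ -> V₂=A₁V₁/A₂=0.0372*1.99/0.0203=3.65 m/s
(b) Bernoulli: P₂-P₁=0.5*rho*(V₁^2-V₂^2)/1000=0.5*870*(1.99^2-3.65^2)/1000=-4.073 kPa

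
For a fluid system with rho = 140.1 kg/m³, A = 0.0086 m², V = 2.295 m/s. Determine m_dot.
Formula: \dot{m} = \rho A V
m_dot = 140.1·0.0086·2.295 = 2.765 kg/s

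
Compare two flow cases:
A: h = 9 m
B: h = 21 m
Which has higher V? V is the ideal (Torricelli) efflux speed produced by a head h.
V(A) = 13.29 m/s, V(B) = 20.3 m/s. Answer: B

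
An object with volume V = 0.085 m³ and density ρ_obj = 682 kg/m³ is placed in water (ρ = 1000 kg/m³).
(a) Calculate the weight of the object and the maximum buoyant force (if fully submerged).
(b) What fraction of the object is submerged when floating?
(a) W=rho_obj*g*V=682*9.81*0.085=568.7 N; F_B(max)=rho*g*V=1000*9.81*0.085=833.9 N
(b) Floating fraction=rho_obj/rho=682/1000=0.682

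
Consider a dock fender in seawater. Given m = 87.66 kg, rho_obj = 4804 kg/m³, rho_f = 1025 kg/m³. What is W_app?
Formula: W_{app} = mg\left(1 - \frac{\rho_f}{\rho_{obj}}\right)
W_app = 87.66·9.81·(1 − 1025/4804) = 676.5 N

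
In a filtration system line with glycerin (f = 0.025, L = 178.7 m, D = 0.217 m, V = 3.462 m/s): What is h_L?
Formula: h_L = f \frac{L}{D} \frac{V^2}{2g}
h_L = 0.025·(178.7/0.217)·3.462²/(2·9.81) = 12.58 m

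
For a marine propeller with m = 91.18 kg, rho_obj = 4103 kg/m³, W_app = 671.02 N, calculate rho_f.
Formula: W_{app} = mg\left(1 - \frac{\rho_f}{\rho_{obj}}\right)
Substituting knowns: 671.02 = 91.18·9.81·(1 − rho_f/4103)
Solving for rho_f: rho_f = 4103·(1 − 671.02/(91.18·9.81)) = 1025 kg/m³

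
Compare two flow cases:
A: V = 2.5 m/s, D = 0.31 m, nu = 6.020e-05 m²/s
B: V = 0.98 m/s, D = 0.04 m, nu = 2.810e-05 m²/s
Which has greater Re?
Re(A) = 12874, Re(B) = 1395. Answer: A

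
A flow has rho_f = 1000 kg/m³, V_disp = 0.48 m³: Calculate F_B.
Formula: F_B = \rho_f g V_{disp}
F_B = 1000·9.81·0.48 = 4709 N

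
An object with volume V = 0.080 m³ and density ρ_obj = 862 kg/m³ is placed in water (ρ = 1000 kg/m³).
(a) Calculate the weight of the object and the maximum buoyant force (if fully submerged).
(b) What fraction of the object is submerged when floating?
(a) W=rho_obj*g*V=862*9.81*0.080=676.5 N; F_B(max)=rho*g*V=1000*9.81*0.080=784.8 N
(b) Floating fraction=rho_obj/rho=862/1000=0.862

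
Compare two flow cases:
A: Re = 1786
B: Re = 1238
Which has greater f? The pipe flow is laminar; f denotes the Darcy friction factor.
f(A) = 0.03583, f(B) = 0.0517. Answer: B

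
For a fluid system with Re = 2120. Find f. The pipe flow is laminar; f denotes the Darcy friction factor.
Formula: f = \frac{64}{Re}
f = 64/2120 = 0.03019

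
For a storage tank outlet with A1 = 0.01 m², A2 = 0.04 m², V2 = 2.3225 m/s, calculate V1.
Formula: V_2 = \frac{A_1 V_1}{A_2}
Substituting knowns: 2.3225 = 0.01·V1/0.04
Solving for V1: V1 = 2.3225·0.04/0.01 = 9.29 m/s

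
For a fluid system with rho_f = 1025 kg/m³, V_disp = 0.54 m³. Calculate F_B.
Formula: F_B = \rho_f g V_{disp}
F_B = 1025·9.81·0.54 = 5430 N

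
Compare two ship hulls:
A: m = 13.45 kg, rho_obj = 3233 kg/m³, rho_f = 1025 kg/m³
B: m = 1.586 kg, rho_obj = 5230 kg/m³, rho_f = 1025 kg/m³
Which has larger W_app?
W_app(A) = 90.11 N, W_app(B) = 12.51 N. Answer: A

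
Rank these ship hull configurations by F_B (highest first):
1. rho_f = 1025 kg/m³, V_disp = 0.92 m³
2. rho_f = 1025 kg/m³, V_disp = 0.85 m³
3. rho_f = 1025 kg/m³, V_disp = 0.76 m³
Case 1: F_B = 9251 N
Case 2: F_B = 8547 N
Case 3: F_B = 7642 N
Ranking (highest first): 1, 2, 3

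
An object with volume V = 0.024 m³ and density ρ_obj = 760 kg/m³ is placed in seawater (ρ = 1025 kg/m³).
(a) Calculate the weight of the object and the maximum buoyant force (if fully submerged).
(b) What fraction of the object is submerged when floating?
(a) W=rho_obj*g*V=760*9.81*0.024=178.9 N; F_B(max)=rho*g*V=1025*9.81*0.024=241.3 N
(b) Floating fraction=rho_obj/rho=760/1025=0.741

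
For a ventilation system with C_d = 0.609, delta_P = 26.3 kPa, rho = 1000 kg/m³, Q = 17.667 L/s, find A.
Formula: Q = C_d A \sqrt{\frac{2 \Delta P}{\rho}}
Substituting knowns: 17.667 = 0.609·A·√(2·(26.3·1000)/1000)·1000
Solving for A: A = (17.667/1000)/(0.609·√(2·(26.3·1000)/1000)) = 0.004 m²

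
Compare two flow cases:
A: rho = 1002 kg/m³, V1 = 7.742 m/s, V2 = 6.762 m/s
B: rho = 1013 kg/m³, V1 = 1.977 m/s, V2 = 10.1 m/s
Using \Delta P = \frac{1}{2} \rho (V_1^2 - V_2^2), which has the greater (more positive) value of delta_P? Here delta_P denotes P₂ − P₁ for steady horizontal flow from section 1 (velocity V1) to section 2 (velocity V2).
delta_P(A) = 7.121 kPa, delta_P(B) = -49.69 kPa. Answer: A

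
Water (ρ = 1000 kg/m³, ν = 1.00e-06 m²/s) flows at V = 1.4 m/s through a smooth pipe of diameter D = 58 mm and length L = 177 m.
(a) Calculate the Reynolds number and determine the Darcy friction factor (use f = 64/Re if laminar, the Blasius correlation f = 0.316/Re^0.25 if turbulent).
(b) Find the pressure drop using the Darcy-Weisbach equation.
(a) Re = V·D/ν = 1.4·0.058/1.00e-06 = 81200 → turbulent (Re > 4000); f = 0.316/Re^0.25 = 0.316/81200^0.25 = 0.01872
(b) Darcy-Weisbach: ΔP = f·(L/D)·½ρV²/1000 = 0.01872·(177/0.058)·½·1000·1.4²/1000 = 55.99 kPa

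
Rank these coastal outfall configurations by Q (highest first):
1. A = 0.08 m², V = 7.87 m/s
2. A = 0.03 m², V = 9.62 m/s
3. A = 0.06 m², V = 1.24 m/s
Case 1: Q = 629.6 L/s
Case 2: Q = 288.6 L/s
Case 3: Q = 74.4 L/s
Ranking (highest first): 1, 2, 3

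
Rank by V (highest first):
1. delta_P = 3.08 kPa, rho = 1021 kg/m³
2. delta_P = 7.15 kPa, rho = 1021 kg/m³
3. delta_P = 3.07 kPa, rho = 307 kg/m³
Case 1: V = 2.456 m/s
Case 2: V = 3.742 m/s
Case 3: V = 4.472 m/s
Ranking (highest first): 3, 2, 1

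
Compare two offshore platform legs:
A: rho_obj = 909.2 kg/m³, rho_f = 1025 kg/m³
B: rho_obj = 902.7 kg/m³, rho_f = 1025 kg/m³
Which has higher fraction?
fraction(A) = 0.887, fraction(B) = 0.8807. Answer: A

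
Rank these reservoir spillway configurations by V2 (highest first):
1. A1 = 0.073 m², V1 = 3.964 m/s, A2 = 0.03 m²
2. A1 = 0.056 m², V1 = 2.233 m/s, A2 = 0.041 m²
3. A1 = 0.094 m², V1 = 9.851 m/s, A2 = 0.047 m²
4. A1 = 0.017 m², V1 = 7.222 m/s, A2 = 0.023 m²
Case 1: V2 = 9.646 m/s
Case 2: V2 = 3.05 m/s
Case 3: V2 = 19.7 m/s
Case 4: V2 = 5.338 m/s
Ranking (highest first): 3, 1, 4, 2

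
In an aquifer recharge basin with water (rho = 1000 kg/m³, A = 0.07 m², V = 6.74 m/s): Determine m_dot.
Formula: \dot{m} = \rho A V
m_dot = 1000·0.07·6.74 = 471.8 kg/s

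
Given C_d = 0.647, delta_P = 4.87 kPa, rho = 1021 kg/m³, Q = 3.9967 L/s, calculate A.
Formula: Q = C_d A \sqrt{\frac{2 \Delta P}{\rho}}
Substituting knowns: 3.9967 = 0.647·A·√(2·(4.87·1000)/1021)·1000
Solving for A: A = (3.9967/1000)/(0.647·√(2·(4.87·1000)/1021)) = 0.002 m²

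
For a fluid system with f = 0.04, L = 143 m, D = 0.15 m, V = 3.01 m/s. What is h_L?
Formula: h_L = f \frac{L}{D} \frac{V^2}{2g}
h_L = 0.04·(143/0.15)·3.01²/(2·9.81) = 17.61 m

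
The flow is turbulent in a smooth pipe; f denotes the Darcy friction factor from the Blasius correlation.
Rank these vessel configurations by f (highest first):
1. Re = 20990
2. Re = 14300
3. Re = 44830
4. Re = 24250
Case 1: f = 0.02625
Case 2: f = 0.0289
Case 3: f = 0.02172
Case 4: f = 0.02532
Ranking (highest first): 2, 1, 4, 3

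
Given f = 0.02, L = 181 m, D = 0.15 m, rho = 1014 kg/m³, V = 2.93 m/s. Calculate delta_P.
Formula: \Delta P = f \frac{L}{D} \frac{\rho V^2}{2}
delta_P = 0.02·(181/0.15)·0.5·1014·2.93²/1000 = 105 kPa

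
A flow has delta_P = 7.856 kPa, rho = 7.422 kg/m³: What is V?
Formula: V = \sqrt{\frac{2 \Delta P}{\rho}}
V = √(2·(7.856·1000)/7.422) = 46.01 m/s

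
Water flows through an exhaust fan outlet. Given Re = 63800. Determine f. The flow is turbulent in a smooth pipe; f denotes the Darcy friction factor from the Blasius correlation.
Formula: f = \frac{0.316}{Re^{0.25}}
f = 0.316/63800^0.25 = 0.01988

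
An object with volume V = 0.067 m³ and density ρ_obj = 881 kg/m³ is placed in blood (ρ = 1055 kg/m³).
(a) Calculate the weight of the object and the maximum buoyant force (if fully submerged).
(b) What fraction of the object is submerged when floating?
(a) W=rho_obj*g*V=881*9.81*0.067=579.1 N; F_B(max)=rho*g*V=1055*9.81*0.067=693.4 N
(b) Floating fraction=rho_obj/rho=881/1055=0.835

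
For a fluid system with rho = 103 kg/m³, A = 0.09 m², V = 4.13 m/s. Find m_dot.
Formula: \dot{m} = \rho A V
m_dot = 103·0.09·4.13 = 38.29 kg/s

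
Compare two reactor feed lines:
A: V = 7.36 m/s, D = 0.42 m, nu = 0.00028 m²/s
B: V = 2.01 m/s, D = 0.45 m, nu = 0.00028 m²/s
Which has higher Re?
Re(A) = 11040, Re(B) = 3230. Answer: A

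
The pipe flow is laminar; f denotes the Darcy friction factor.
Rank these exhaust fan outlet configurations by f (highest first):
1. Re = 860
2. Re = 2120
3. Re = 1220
Case 1: f = 0.07442
Case 2: f = 0.03019
Case 3: f = 0.05246
Ranking (highest first): 1, 3, 2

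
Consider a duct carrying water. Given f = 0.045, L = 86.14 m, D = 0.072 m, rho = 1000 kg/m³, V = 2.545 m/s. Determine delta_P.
Formula: \Delta P = f \frac{L}{D} \frac{\rho V^2}{2}
delta_P = 0.045·(86.14/0.072)·0.5·1000·2.545²/1000 = 174.4 kPa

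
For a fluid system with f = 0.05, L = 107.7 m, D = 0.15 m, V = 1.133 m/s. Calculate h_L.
Formula: h_L = f \frac{L}{D} \frac{V^2}{2g}
h_L = 0.05·(107.7/0.15)·1.133²/(2·9.81) = 2.349 m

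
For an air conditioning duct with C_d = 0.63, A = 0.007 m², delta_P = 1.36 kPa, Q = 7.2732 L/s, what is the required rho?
Formula: Q = C_d A \sqrt{\frac{2 \Delta P}{\rho}}
Substituting knowns: 7.2732 = 0.63·0.007·√(2·(1.36·1000)/rho)·1000
Solving for rho: rho = 2·(1.36·1000)/((7.2732/1000)/(0.63·0.007))² = 1000 kg/m³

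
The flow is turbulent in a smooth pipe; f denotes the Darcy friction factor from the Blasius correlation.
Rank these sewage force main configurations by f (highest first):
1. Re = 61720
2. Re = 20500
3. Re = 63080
Case 1: f = 0.02005
Case 2: f = 0.02641
Case 3: f = 0.01994
Ranking (highest first): 2, 1, 3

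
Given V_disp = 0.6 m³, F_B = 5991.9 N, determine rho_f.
Formula: F_B = \rho_f g V_{disp}
Substituting knowns: 5991.9 = rho_f·9.81·0.6
Solving for rho_f: rho_f = 5991.9/(9.81·0.6) = 1018 kg/m³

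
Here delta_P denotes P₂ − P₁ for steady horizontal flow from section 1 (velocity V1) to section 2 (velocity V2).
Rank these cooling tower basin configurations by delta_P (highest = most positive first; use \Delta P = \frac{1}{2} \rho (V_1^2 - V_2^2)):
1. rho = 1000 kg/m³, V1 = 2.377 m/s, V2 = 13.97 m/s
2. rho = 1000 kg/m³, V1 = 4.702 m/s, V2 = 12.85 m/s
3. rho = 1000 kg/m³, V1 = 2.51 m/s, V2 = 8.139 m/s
Case 1: delta_P = -94.76 kPa
Case 2: delta_P = -71.51 kPa
Case 3: delta_P = -29.97 kPa
Ranking (highest first): 3, 2, 1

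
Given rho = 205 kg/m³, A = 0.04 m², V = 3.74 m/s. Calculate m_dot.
Formula: \dot{m} = \rho A V
m_dot = 205·0.04·3.74 = 30.67 kg/s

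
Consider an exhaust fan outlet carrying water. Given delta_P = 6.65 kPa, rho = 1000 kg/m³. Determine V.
Formula: V = \sqrt{\frac{2 \Delta P}{\rho}}
V = √(2·(6.65·1000)/1000) = 3.647 m/s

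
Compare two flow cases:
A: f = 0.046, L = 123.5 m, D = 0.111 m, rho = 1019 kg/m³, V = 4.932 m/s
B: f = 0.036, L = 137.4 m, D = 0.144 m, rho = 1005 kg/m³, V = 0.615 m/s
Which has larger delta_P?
delta_P(A) = 634.3 kPa, delta_P(B) = 6.528 kPa. Answer: A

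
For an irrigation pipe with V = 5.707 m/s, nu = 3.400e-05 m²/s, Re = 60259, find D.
Formula: Re = \frac{V D}{\nu}
Substituting knowns: 60259 = 5.707·D/3.400e-05
Solving for D: D = 60259·3.400e-05/5.707 = 0.359 m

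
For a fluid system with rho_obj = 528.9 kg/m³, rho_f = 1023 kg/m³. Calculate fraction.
Formula: f_{sub} = \frac{\rho_{obj}}{\rho_f}
fraction = 528.9/1023 = 0.517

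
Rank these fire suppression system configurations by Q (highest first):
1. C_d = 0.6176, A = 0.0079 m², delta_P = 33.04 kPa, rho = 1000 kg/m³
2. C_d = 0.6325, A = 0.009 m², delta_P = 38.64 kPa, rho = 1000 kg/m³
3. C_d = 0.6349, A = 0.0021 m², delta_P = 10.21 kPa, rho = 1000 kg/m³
Case 1: Q = 39.66 L/s
Case 2: Q = 50.04 L/s
Case 3: Q = 6.025 L/s
Ranking (highest first): 2, 1, 3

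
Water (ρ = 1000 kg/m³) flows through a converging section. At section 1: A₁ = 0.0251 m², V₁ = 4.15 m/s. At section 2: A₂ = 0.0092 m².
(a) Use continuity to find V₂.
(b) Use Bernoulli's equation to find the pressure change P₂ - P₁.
(a) Continuity: A₁V₁=A₂V₂ -> V₂=A₁V₁/A₂=0.0251*4.15/0.0092=11.32 m/s
(b) Bernoulli: P₂-P₁=0.5*rho*(V₁^2-V₂^2)/1000=0.5*1000*(4.15^2-11.32^2)/1000=-55.46 kPa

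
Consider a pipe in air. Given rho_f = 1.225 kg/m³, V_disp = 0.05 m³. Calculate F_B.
Formula: F_B = \rho_f g V_{disp}
F_B = 1.225·9.81·0.05 = 0.6009 N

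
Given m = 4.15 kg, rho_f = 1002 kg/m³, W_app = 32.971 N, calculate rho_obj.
Formula: W_{app} = mg\left(1 - \frac{\rho_f}{\rho_{obj}}\right)
Substituting knowns: 32.971 = 4.15·9.81·(1 − 1002/rho_obj)
Solving for rho_obj: rho_obj = 1002/(1 − 32.971/(4.15·9.81)) = 5270 kg/m³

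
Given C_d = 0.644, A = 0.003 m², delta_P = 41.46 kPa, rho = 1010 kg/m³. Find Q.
Formula: Q = C_d A \sqrt{\frac{2 \Delta P}{\rho}}
Q = 0.644·0.003·√(2·(41.46·1000)/1010)·1000 = 17.51 L/s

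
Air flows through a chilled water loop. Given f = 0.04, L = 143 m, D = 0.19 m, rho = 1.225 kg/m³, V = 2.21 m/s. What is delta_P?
Formula: \Delta P = f \frac{L}{D} \frac{\rho V^2}{2}
delta_P = 0.04·(143/0.19)·0.5·1.225·2.21²/1000 = 0.09006 kPa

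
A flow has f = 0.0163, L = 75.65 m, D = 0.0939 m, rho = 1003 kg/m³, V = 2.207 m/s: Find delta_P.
Formula: \Delta P = f \frac{L}{D} \frac{\rho V^2}{2}
delta_P = 0.0163·(75.65/0.0939)·0.5·1003·2.207²/1000 = 32.08 kPa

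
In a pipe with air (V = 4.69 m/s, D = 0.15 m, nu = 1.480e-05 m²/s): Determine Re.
Formula: Re = \frac{V D}{\nu}
Re = 4.69·0.15/1.480e-05 = 47534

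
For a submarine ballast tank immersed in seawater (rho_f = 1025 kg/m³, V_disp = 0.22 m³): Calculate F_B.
Formula: F_B = \rho_f g V_{disp}
F_B = 1025·9.81·0.22 = 2212 N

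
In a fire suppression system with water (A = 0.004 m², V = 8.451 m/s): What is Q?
Formula: Q = A V
Q = 0.004·8.451·1000 = 33.8 L/s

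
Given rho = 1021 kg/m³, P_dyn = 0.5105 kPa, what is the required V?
Formula: P_{dyn} = \frac{1}{2} \rho V^2
Substituting knowns: 0.5105 = 0.5·1021·V²/1000
Solving for V: V = √(2·(0.5105·1000)/1021) = 1 m/s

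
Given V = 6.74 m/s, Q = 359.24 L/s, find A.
Formula: Q = A V
Substituting knowns: 359.24 = A·6.74·1000
Solving for A: A = (359.24/1000)/6.74 = 0.0533 m²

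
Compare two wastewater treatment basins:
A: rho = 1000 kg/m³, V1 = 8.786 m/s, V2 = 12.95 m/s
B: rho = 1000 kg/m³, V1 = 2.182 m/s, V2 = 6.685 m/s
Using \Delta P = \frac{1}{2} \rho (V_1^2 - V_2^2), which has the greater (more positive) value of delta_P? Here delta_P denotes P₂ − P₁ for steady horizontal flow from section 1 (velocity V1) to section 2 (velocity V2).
delta_P(A) = -45.25 kPa, delta_P(B) = -19.96 kPa. Answer: B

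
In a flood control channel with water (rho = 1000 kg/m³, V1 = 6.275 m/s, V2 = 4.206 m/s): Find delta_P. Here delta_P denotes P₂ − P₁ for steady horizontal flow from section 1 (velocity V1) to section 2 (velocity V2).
Formula: \Delta P = \frac{1}{2} \rho (V_1^2 - V_2^2)
delta_P = 0.5·1000·(6.275² − 4.206²)/1000 = 10.84 kPa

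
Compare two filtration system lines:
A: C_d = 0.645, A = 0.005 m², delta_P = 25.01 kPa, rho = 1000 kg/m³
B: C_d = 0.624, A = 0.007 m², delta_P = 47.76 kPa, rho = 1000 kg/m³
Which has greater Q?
Q(A) = 22.81 L/s, Q(B) = 42.69 L/s. Answer: B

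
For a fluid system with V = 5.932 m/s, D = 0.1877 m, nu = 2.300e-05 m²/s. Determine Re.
Formula: Re = \frac{V D}{\nu}
Re = 5.932·0.1877/2.300e-05 = 48410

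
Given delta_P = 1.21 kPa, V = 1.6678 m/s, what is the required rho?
Formula: V = \sqrt{\frac{2 \Delta P}{\rho}}
Substituting knowns: 1.6678 = √(2·(1.21·1000)/rho)
Solving for rho: rho = 2·(1.21·1000)/1.6678² = 870 kg/m³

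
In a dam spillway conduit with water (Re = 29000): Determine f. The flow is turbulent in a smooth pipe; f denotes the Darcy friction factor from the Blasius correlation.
Formula: f = \frac{0.316}{Re^{0.25}}
f = 0.316/29000^0.25 = 0.02422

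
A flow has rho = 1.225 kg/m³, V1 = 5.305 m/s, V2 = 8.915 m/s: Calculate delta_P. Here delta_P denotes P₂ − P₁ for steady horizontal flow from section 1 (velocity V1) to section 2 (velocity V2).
Formula: \Delta P = \frac{1}{2} \rho (V_1^2 - V_2^2)
delta_P = 0.5·1.225·(5.305² − 8.915²)/1000 = -0.03144 kPa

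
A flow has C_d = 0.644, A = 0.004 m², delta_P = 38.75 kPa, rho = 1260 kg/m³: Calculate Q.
Formula: Q = C_d A \sqrt{\frac{2 \Delta P}{\rho}}
Q = 0.644·0.004·√(2·(38.75·1000)/1260)·1000 = 20.2 L/s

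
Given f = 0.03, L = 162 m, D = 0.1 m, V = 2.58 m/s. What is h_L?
Formula: h_L = f \frac{L}{D} \frac{V^2}{2g}
h_L = 0.03·(162/0.1)·2.58²/(2·9.81) = 16.49 m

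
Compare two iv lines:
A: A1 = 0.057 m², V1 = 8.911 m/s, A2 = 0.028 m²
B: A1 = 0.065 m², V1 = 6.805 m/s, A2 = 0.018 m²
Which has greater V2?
V2(A) = 18.14 m/s, V2(B) = 24.57 m/s. Answer: B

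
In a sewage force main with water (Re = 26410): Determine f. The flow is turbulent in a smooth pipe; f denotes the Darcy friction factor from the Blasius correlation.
Formula: f = \frac{0.316}{Re^{0.25}}
f = 0.316/26410^0.25 = 0.02479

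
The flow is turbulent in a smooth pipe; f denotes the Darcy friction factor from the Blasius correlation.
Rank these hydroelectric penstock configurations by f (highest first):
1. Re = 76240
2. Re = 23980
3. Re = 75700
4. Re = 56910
Case 1: f = 0.01902
Case 2: f = 0.02539
Case 3: f = 0.01905
Case 4: f = 0.02046
Ranking (highest first): 2, 4, 3, 1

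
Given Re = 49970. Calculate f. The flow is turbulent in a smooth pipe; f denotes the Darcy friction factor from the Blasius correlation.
Formula: f = \frac{0.316}{Re^{0.25}}
f = 0.316/49970^0.25 = 0.02114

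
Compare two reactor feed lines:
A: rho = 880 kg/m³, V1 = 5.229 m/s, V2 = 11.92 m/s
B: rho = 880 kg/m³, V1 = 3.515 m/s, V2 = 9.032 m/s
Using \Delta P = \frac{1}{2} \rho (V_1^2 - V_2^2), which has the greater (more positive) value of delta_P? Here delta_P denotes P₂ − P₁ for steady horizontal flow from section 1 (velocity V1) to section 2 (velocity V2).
delta_P(A) = -50.49 kPa, delta_P(B) = -30.46 kPa. Answer: B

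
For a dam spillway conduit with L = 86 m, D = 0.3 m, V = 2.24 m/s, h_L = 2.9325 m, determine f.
Formula: h_L = f \frac{L}{D} \frac{V^2}{2g}
Substituting knowns: 2.9325 = f·(86/0.3)·2.24²/(2·9.81)
Solving for f: f = 2.9325·2·9.81/((86/0.3)·2.24²) = 0.04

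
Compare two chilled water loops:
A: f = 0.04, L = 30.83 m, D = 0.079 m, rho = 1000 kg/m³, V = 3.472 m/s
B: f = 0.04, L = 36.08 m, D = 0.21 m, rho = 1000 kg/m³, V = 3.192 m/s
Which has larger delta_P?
delta_P(A) = 94.09 kPa, delta_P(B) = 35.01 kPa. Answer: A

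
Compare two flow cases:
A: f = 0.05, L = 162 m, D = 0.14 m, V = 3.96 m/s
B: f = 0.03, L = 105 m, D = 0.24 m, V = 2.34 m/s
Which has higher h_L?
h_L(A) = 46.24 m, h_L(B) = 3.663 m. Answer: A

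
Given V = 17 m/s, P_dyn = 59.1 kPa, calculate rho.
Formula: P_{dyn} = \frac{1}{2} \rho V^2
Substituting knowns: 59.1 = 0.5·rho·17²/1000
Solving for rho: rho = 2·(59.1·1000)/17² = 409 kg/m³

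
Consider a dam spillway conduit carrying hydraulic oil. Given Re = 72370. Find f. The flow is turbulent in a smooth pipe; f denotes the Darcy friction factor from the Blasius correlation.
Formula: f = \frac{0.316}{Re^{0.25}}
f = 0.316/72370^0.25 = 0.01927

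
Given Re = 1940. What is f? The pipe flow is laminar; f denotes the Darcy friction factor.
Formula: f = \frac{64}{Re}
f = 64/1940 = 0.03299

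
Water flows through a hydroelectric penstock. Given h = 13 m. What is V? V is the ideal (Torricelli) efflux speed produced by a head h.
Formula: V = \sqrt{2 g h}
V = √(2·9.81·13) = 15.97 m/s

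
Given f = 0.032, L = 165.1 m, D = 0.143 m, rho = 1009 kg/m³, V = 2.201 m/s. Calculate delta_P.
Formula: \Delta P = f \frac{L}{D} \frac{\rho V^2}{2}
delta_P = 0.032·(165.1/0.143)·0.5·1009·2.201²/1000 = 90.29 kPa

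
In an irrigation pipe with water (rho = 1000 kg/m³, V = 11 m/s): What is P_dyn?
Formula: P_{dyn} = \frac{1}{2} \rho V^2
P_dyn = 0.5·1000·11²/1000 = 60.5 kPa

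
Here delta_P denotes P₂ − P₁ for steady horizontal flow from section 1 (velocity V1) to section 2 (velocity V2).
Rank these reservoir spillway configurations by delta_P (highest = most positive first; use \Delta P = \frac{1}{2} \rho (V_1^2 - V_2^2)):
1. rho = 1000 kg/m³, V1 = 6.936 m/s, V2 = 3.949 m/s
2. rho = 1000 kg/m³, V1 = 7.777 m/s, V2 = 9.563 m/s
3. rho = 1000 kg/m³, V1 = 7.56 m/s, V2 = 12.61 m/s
Case 1: delta_P = 16.26 kPa
Case 2: delta_P = -15.48 kPa
Case 3: delta_P = -50.93 kPa
Ranking (highest first): 1, 2, 3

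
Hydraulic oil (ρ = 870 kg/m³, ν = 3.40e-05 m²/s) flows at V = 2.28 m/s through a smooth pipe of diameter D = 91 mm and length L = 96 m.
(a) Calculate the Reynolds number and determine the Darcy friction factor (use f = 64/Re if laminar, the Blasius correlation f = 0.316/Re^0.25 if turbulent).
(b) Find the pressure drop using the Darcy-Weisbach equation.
(a) Re = V·D/ν = 2.28·0.091/3.40e-05 = 6102.4 → turbulent (Re > 4000); f = 0.316/Re^0.25 = 0.316/6102.4^0.25 = 0.035753
(b) Darcy-Weisbach: ΔP = f·(L/D)·½ρV²/1000 = 0.035753·(96/0.091)·½·870·2.28²/1000 = 85.29 kPa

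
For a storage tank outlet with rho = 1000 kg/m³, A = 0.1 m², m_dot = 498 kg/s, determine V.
Formula: \dot{m} = \rho A V
Substituting knowns: 498 = 1000·0.1·V
Solving for V: V = 498/(1000·0.1) = 4.98 m/s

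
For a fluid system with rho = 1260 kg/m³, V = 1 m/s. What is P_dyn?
Formula: P_{dyn} = \frac{1}{2} \rho V^2
P_dyn = 0.5·1260·1²/1000 = 0.63 kPa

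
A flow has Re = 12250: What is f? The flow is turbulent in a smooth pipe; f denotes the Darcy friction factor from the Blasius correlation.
Formula: f = \frac{0.316}{Re^{0.25}}
f = 0.316/12250^0.25 = 0.03004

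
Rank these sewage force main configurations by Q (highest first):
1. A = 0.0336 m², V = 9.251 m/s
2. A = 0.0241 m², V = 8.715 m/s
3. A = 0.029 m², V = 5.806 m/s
Case 1: Q = 310.8 L/s
Case 2: Q = 210 L/s
Case 3: Q = 168.4 L/s
Ranking (highest first): 1, 2, 3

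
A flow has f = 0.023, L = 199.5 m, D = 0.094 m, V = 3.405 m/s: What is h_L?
Formula: h_L = f \frac{L}{D} \frac{V^2}{2g}
h_L = 0.023·(199.5/0.094)·3.405²/(2·9.81) = 28.85 m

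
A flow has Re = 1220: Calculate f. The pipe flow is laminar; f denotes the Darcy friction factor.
Formula: f = \frac{64}{Re}
f = 64/1220 = 0.05246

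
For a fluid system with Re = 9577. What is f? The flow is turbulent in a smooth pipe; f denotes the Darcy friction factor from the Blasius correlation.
Formula: f = \frac{0.316}{Re^{0.25}}
f = 0.316/9577^0.25 = 0.03194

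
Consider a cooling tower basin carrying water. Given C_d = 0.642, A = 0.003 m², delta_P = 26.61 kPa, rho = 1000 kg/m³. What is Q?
Formula: Q = C_d A \sqrt{\frac{2 \Delta P}{\rho}}
Q = 0.642·0.003·√(2·(26.61·1000)/1000)·1000 = 14.05 L/s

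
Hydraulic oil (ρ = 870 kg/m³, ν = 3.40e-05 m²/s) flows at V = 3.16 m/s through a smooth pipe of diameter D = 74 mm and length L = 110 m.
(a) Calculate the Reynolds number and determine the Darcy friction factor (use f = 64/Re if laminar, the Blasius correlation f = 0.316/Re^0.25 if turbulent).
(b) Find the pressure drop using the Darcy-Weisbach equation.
(a) Re = V·D/ν = 3.16·0.074/3.40e-05 = 6877.6 → turbulent (Re > 4000); f = 0.316/Re^0.25 = 0.316/6877.6^0.25 = 0.0347
(b) Darcy-Weisbach: ΔP = f·(L/D)·½ρV²/1000 = 0.0347·(110/0.074)·½·870·3.16²/1000 = 224.1 kPa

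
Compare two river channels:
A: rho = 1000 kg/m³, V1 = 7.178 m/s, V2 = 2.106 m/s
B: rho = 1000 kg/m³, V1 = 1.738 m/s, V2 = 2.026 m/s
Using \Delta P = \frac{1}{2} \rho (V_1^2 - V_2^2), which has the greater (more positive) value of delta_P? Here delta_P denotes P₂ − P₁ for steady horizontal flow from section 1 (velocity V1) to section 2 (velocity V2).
delta_P(A) = 23.54 kPa, delta_P(B) = -0.542 kPa. Answer: A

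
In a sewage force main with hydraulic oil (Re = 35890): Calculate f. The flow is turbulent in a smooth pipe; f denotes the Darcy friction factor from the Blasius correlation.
Formula: f = \frac{0.316}{Re^{0.25}}
f = 0.316/35890^0.25 = 0.02296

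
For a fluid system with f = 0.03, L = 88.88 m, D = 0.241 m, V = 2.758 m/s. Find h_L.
Formula: h_L = f \frac{L}{D} \frac{V^2}{2g}
h_L = 0.03·(88.88/0.241)·2.758²/(2·9.81) = 4.289 m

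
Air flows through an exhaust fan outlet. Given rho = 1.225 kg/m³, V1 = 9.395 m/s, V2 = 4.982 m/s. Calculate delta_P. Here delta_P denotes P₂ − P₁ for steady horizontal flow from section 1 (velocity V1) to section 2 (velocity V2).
Formula: \Delta P = \frac{1}{2} \rho (V_1^2 - V_2^2)
delta_P = 0.5·1.225·(9.395² − 4.982²)/1000 = 0.03886 kPa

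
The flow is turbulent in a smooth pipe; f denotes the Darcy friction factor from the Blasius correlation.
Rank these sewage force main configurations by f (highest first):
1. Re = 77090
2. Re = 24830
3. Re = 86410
Case 1: f = 0.01896
Case 2: f = 0.02517
Case 3: f = 0.01843
Ranking (highest first): 2, 1, 3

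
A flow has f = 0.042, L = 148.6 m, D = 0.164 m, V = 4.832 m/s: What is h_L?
Formula: h_L = f \frac{L}{D} \frac{V^2}{2g}
h_L = 0.042·(148.6/0.164)·4.832²/(2·9.81) = 45.29 m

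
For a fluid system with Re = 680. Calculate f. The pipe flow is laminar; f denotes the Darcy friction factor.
Formula: f = \frac{64}{Re}
f = 64/680 = 0.09412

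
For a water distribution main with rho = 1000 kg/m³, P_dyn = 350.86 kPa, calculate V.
Formula: P_{dyn} = \frac{1}{2} \rho V^2
Substituting knowns: 350.86 = 0.5·1000·V²/1000
Solving for V: V = √(2·(350.86·1000)/1000) = 26.49 m/s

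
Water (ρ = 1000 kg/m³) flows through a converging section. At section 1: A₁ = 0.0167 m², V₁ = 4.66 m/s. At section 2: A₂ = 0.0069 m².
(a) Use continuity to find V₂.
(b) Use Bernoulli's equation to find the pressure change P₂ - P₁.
(a) Continuity: A₁V₁=A₂V₂ -> V₂=A₁V₁/A₂=0.0167*4.66/0.0069=11.28 m/s
(b) Bernoulli: P₂-P₁=0.5*rho*(V₁^2-V₂^2)/1000=0.5*1000*(4.66^2-11.28^2)/1000=-52.76 kPa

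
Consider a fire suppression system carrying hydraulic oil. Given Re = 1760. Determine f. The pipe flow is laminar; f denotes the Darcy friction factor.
Formula: f = \frac{64}{Re}
f = 64/1760 = 0.03636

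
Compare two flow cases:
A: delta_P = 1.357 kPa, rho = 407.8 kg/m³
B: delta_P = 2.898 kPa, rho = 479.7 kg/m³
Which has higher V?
V(A) = 2.58 m/s, V(B) = 3.476 m/s. Answer: B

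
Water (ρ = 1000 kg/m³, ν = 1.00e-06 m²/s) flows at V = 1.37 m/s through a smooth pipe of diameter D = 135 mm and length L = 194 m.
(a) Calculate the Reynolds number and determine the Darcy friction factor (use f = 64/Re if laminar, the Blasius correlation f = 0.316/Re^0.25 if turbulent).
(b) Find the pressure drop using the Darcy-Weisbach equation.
(a) Re = V·D/ν = 1.37·0.135/1.00e-06 = 184950 → turbulent (Re > 4000); f = 0.316/Re^0.25 = 0.316/184950^0.25 = 0.015238 (Blasius is strictly valid for Re ≲ 1e5; used here as the smooth-pipe estimate the problem specifies)
(b) Darcy-Weisbach: ΔP = f·(L/D)·½ρV²/1000 = 0.015238·(194/0.135)·½·1000·1.37²/1000 = 20.55 kPa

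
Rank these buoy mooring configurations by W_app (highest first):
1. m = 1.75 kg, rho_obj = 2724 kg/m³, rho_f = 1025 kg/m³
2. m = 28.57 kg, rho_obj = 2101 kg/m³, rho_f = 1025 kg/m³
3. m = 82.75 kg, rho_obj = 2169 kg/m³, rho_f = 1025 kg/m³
Case 1: W_app = 10.71 N
Case 2: W_app = 143.5 N
Case 3: W_app = 428.2 N
Ranking (highest first): 3, 2, 1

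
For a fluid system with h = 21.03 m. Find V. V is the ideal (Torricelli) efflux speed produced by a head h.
Formula: V = \sqrt{2 g h}
V = √(2·9.81·21.03) = 20.31 m/s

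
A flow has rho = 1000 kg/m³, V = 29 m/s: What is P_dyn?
Formula: P_{dyn} = \frac{1}{2} \rho V^2
P_dyn = 0.5·1000·29²/1000 = 420.5 kPa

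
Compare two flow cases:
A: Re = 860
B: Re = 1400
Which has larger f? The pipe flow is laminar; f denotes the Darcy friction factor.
f(A) = 0.07442, f(B) = 0.04571. Answer: A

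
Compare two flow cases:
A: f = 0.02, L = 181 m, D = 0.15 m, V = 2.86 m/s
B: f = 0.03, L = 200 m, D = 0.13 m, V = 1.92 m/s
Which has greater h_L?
h_L(A) = 10.06 m, h_L(B) = 8.672 m. Answer: A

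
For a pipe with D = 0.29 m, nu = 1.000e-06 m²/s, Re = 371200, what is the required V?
Formula: Re = \frac{V D}{\nu}
Substituting knowns: 371200 = V·0.29/1.000e-06
Solving for V: V = 371200·1.000e-06/0.29 = 1.28 m/s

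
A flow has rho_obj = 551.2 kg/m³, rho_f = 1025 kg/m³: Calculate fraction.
Formula: f_{sub} = \frac{\rho_{obj}}{\rho_f}
fraction = 551.2/1025 = 0.5378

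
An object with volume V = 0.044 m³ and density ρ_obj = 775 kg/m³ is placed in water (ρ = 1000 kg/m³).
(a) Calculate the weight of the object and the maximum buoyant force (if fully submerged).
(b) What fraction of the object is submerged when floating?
(a) W=rho_obj*g*V=775*9.81*0.044=334.5 N; F_B(max)=rho*g*V=1000*9.81*0.044=431.6 N
(b) Floating fraction=rho_obj/rho=775/1000=0.775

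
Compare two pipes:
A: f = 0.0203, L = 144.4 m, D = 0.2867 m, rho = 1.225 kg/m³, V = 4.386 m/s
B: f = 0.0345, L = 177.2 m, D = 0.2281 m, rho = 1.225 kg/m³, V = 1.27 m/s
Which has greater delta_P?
delta_P(A) = 0.1205 kPa, delta_P(B) = 0.02648 kPa. Answer: A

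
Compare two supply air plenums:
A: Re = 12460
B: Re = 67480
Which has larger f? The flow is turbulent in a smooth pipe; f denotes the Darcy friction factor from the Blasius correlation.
f(A) = 0.02991, f(B) = 0.01961. Answer: A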